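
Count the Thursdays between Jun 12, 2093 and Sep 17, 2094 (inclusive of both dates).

66

Jun 12, 2093 is a Friday.
That's 463 days from start to end, counting both.
463 = 7 × 66 + 1, so there are 66 full weeks plus 1 extra day.
Each full week contributes one Thursday: 66 so far.
The 1 extra day is Friday — none qualify.
Total: 66 + 0 = 66.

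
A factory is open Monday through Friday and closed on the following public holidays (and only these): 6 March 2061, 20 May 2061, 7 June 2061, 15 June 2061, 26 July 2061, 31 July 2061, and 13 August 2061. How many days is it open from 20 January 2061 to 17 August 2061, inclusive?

20 January 2061 is a Thursday.
The range spans 210 days (inclusive of both endpoints).
210 = 7 × 30, so the span is exactly 30 full weeks.
Each full week contributes 5 weekdays (Mon–Fri): 30 × 5 = 150.
Holidays: 6 March 2061 (Sun); 20 May 2061 (Fri); 7 June 2061 (Tue); 15 June 2061 (Wed); 26 July 2061 (Tue); 31 July 2061 (Sun); 13 August 2061 (Sat).
4 of the 7 holidays fall on weekdays; the rest are weekends and were already excluded.
Business days: 150 − 4 = 146.

146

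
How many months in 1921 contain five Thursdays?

A month has five Thursdays exactly when Thursday falls within its first (length − 28) days.
Jan: 31 days, starts Sat → 5 of Sat, Sun, Mon
Feb: 28 days, starts Tue → 5 of (none)
Mar: 31 days, starts Tue → 5 of Tue, Wed, Thu ✓
Apr: 30 days, starts Fri → 5 of Fri, Sat
May: 31 days, starts Sun → 5 of Sun, Mon, Tue
Jun: 30 days, starts Wed → 5 of Wed, Thu ✓
Jul: 31 days, starts Fri → 5 of Fri, Sat, Sun
Aug: 31 days, starts Mon → 5 of Mon, Tue, Wed
Sep: 30 days, starts Thu → 5 of Thu, Fri ✓
Oct: 31 days, starts Sat → 5 of Sat, Sun, Mon
Nov: 30 days, starts Tue → 5 of Tue, Wed
Dec: 31 days, starts Thu → 5 of Thu, Fri, Sat ✓
Months with five Thursdays: Mar, Jun, Sep, Dec.

4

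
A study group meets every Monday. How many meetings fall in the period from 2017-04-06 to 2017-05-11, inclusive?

2017-04-06 is a Thursday.
From 2017-04-06 to 2017-05-11 is 36 days inclusive.
36 = 7 × 5 + 1, so there are 5 full weeks plus 1 extra day.
Each full week contributes one Monday: 5 so far.
The 1 extra day is Thu — none qualify.
Total: 5 + 0 = 5.

5 Mondays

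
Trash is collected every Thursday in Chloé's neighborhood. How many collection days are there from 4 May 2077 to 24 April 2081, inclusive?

208

4 May 2077 is a Tuesday.
That's 1452 days from start to end, counting both.
1452 = 7 × 207 + 3, so there are 207 full weeks plus 3 extra days.
Each full week contributes one Thursday: 207 so far.
The 3 extra days are Tue, Wed, Thu — 1 of them qualifies.
Total: 207 + 1 = 208.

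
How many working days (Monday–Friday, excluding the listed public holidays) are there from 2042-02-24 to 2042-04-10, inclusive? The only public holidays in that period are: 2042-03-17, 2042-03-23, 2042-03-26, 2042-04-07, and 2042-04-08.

2042-02-24 is a Monday.
The range spans 46 days (inclusive of both endpoints).
46 = 7 × 6 + 4, so there are 6 full weeks plus 4 extra days.
Each full week contributes 5 weekdays (Mon–Fri): 6 × 5 = 30.
The 4 extra days are Monday, Tuesday, Wednesday, Thursday — 4 of them qualify.
Total: 30 + 4 = 34.
Holidays: 2042-03-17 (Mon); 2042-03-23 (Sun); 2042-03-26 (Wed); 2042-04-07 (Mon); 2042-04-08 (Tue).
4 of the 5 holidays fall on weekdays; the rest are weekends and were already excluded.
Business days: 34 − 4 = 30.

30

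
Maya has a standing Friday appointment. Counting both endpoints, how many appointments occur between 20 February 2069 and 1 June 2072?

171 Fridays

20 February 2069 is a Wednesday.
From 20 February 2069 to 1 June 2072 is 1198 days inclusive.
1198 = 7 × 171 + 1, so there are 171 full weeks plus 1 extra day.
Each full week contributes one Friday: 171 so far.
The 1 extra day is Wed — none qualify.
Total: 171 + 0 = 171.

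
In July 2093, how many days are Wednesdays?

5

1 July 2093 is a Wednesday.
The range spans 31 days (inclusive of both endpoints).
31 = 7 × 4 + 3, so there are 4 full weeks plus 3 extra days.
Each full week contributes one Wednesday: 4 so far.
The 3 extra days are Wed, Thu, Fri — 1 of them qualifies.
Total: 4 + 1 = 5.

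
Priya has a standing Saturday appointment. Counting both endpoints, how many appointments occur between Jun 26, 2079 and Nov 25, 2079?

22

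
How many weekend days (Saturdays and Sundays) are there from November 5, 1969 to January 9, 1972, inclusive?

228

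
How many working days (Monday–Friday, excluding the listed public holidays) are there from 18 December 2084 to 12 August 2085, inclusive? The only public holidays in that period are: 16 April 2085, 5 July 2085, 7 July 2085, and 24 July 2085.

18 December 2084 is a Monday.
That's 238 days from start to end, counting both.
238 = 7 × 34, so the span is exactly 34 full weeks.
Each full week contributes 5 weekdays (Mon–Fri): 34 × 5 = 170.
Holidays: 16 April 2085 (Mon); 5 July 2085 (Thu); 7 July 2085 (Sat); 24 July 2085 (Tue).
3 of the 4 holidays fall on weekdays; the rest are weekends and were already excluded.
Business days: 170 − 3 = 167.

167 working days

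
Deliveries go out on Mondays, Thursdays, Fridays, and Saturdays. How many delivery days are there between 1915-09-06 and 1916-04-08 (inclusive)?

124

1915-09-06 is a Monday.
The range spans 216 days (inclusive of both endpoints).
216 = 7 × 30 + 6, so there are 30 full weeks plus 6 extra days.
Each full week contributes 4 days from the set (Mon, Thu, Fri, Sat): 30 × 4 = 120.
The 6 extra days are Monday, Tuesday, Wednesday, Thursday, Friday, Saturday — 4 of them qualify.
Total: 120 + 4 = 124.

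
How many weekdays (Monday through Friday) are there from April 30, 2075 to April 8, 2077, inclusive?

508 weekdays

April 30, 2075 is a Tuesday.
That's 710 days from start to end, counting both.
710 = 7 × 101 + 3, so there are 101 full weeks plus 3 extra days.
Each full week contributes 5 weekdays (Mon–Fri): 101 × 5 = 505.
The 3 extra days are Tuesday, Wednesday, Thursday — 3 of them qualify.
Total: 505 + 3 = 508.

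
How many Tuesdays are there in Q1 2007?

2007-01-01 is a Monday.
The range spans 90 days (inclusive of both endpoints).
90 = 7 × 12 + 6, so there are 12 full weeks plus 6 extra days.
Each full week contributes one Tuesday: 12 so far.
The 6 extra days are Mon, Tue, Wed, Thu, Fri, Sat — 1 of them qualifies.
Total: 12 + 1 = 13.

13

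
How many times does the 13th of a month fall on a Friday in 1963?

The 13th falls on a Friday when the month's 13th has weekday Fri.
Jan 13 is Sun; Feb 13 is Wed; Mar 13 is Wed; Apr 13 is Sat; May 13 is Mon; Jun 13 is Thu; Jul 13 is Sat; Aug 13 is Tue; Sep 13 is Fri ✓; Oct 13 is Sun; Nov 13 is Wed; Dec 13 is Fri ✓.
Friday the 13ths: Sep, Dec.

2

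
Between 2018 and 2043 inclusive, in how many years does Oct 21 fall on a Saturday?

3

Day of week of October 21 in each year:
2018: Sun, 2019: Mon, 2020: Wed, 2021: Thu, 2022: Fri, 2023: Sat ✓, 2024: Mon, 2025: Tue, 2026: Wed, 2027: Thu, 2028: Sat ✓, 2029: Sun, 2030: Mon, 2031: Tue, 2032: Thu, 2033: Fri, 2034: Sat ✓, 2035: Sun, 2036: Tue, 2037: Wed, 2038: Thu, 2039: Fri, 2040: Sun, 2041: Mon, 2042: Tue, 2043: Wed
Saturdays: 2023, 2028, 2034.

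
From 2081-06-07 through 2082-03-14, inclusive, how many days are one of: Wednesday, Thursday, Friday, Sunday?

160

2081-06-07 is a Saturday.
The range spans 281 days (inclusive of both endpoints).
281 = 7 × 40 + 1, so there are 40 full weeks plus 1 extra day.
Each full week contributes 4 days from the set (Wed, Thu, Fri, Sun): 40 × 4 = 160.
The 1 extra day is Saturday — none qualify.
Total: 160 + 0 = 160.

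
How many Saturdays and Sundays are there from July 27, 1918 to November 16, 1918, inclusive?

July 27, 1918 is a Saturday.
From July 27, 1918 to November 16, 1918 is 113 days inclusive.
113 = 7 × 16 + 1, so there are 16 full weeks plus 1 extra day.
Each full week contributes 2 weekend days (Sat, Sun): 16 × 2 = 32.
The 1 extra day is Saturday — 1 of them qualifies.
Total: 32 + 1 = 33.

33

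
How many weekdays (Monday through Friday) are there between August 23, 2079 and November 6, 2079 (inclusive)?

54 weekdays

August 23, 2079 is a Wednesday.
That's 76 days from start to end, counting both.
76 = 7 × 10 + 6, so there are 10 full weeks plus 6 extra days.
Each full week contributes 5 weekdays (Mon–Fri): 10 × 5 = 50.
The 6 extra days are Wednesday, Thursday, Friday, Saturday, Sunday, Monday — 4 of them qualify.
Total: 50 + 4 = 54.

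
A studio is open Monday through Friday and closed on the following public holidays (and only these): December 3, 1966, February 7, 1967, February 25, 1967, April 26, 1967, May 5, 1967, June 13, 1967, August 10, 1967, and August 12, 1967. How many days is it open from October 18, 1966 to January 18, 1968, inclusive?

323

October 18, 1966 is a Tuesday.
The range spans 458 days (inclusive of both endpoints).
458 = 7 × 65 + 3, so there are 65 full weeks plus 3 extra days.
Each full week contributes 5 weekdays (Mon–Fri): 65 × 5 = 325.
The 3 extra days are Tue, Wed, Thu — 3 of them qualify.
Total: 325 + 3 = 328.
Holidays: December 3, 1966 (Sat); February 7, 1967 (Tue); February 25, 1967 (Sat); April 26, 1967 (Wed); May 5, 1967 (Fri); June 13, 1967 (Tue); August 10, 1967 (Thu); August 12, 1967 (Sat).
5 of the 8 holidays fall on weekdays; the rest are weekends and were already excluded.
Business days: 328 − 5 = 323.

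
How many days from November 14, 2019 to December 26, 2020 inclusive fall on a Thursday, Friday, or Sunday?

November 14, 2019 is a Thursday.
The range spans 409 days (inclusive of both endpoints).
409 = 7 × 58 + 3, so there are 58 full weeks plus 3 extra days.
Each full week contributes 3 days from the set (Thu, Fri, Sun): 58 × 3 = 174.
The 3 extra days are Thu, Fri, Sat — 2 of them qualify.
Total: 174 + 2 = 176.

176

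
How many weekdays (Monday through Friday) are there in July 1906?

22

Jul 1, 1906 is a Sunday.
The range spans 31 days (inclusive of both endpoints).
31 = 7 × 4 + 3, so there are 4 full weeks plus 3 extra days.
Each full week contributes 5 weekdays (Mon–Fri): 4 × 5 = 20.
The 3 extra days are Sun, Mon, Tue — 2 of them qualify.
Total: 20 + 2 = 22.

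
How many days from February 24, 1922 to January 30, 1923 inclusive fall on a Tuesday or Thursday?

97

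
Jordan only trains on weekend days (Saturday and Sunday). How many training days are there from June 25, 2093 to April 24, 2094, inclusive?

June 25, 2093 is a Thursday.
That's 304 days from start to end, counting both.
304 = 7 × 43 + 3, so there are 43 full weeks plus 3 extra days.
Each full week contributes 2 weekend days (Sat, Sun): 43 × 2 = 86.
The 3 extra days are Thursday, Friday, Saturday — 1 of them qualifies.
Total: 86 + 1 = 87.

87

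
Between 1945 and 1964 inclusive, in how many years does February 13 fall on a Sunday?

2

Day of week of February 13 in each year:
1945: Tue, 1946: Wed, 1947: Thu, 1948: Fri, 1949: Sun ✓, 1950: Mon, 1951: Tue, 1952: Wed, 1953: Fri, 1954: Sat, 1955: Sun ✓, 1956: Mon, 1957: Wed, 1958: Thu, 1959: Fri, 1960: Sat, 1961: Mon, 1962: Tue, 1963: Wed, 1964: Thu
Sundays: 1949, 1955.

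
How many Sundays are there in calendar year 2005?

1 January 2005 is a Saturday.
From 1 January 2005 to 31 December 2005 is 365 days inclusive.
365 = 7 × 52 + 1, so there are 52 full weeks plus 1 extra day.
Each full week contributes one Sunday: 52 so far.
The 1 extra day is Sat — none qualify.
Total: 52 + 0 = 52.

52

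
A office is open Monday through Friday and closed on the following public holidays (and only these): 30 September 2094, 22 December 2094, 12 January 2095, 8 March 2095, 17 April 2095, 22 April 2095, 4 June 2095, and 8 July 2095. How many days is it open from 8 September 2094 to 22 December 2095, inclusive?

8 September 2094 is a Wednesday.
That's 471 days from start to end, counting both.
471 = 7 × 67 + 2, so there are 67 full weeks plus 2 extra days.
Each full week contributes 5 weekdays (Mon–Fri): 67 × 5 = 335.
The 2 extra days are Wednesday, Thursday — 2 of them qualify.
Total: 335 + 2 = 337.
Holidays: 30 September 2094 (Thu); 22 December 2094 (Wed); 12 January 2095 (Wed); 8 March 2095 (Tue); 17 April 2095 (Sun); 22 April 2095 (Fri); 4 June 2095 (Sat); 8 July 2095 (Fri).
6 of the 8 holidays fall on weekdays; the rest are weekends and were already excluded.
Business days: 337 − 6 = 331.

331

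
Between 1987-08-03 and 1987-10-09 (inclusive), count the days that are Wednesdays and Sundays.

19

1987-08-03 is a Monday.
From 1987-08-03 to 1987-10-09 is 68 days inclusive.
68 = 7 × 9 + 5, so there are 9 full weeks plus 5 extra days.
Each full week contributes 2 days from the set (Wed, Sun): 9 × 2 = 18.
The 5 extra days are Monday, Tuesday, Wednesday, Thursday, Friday — 1 of them qualifies.
Total: 18 + 1 = 19.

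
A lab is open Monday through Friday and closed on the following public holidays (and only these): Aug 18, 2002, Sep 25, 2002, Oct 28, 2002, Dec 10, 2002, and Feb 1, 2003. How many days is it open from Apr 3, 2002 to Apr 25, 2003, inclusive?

Apr 3, 2002 is a Wednesday.
That's 388 days from start to end, counting both.
388 = 7 × 55 + 3, so there are 55 full weeks plus 3 extra days.
Each full week contributes 5 weekdays (Mon–Fri): 55 × 5 = 275.
The 3 extra days are Wednesday, Thursday, Friday — 3 of them qualify.
Total: 275 + 3 = 278.
Holidays: Aug 18, 2002 (Sun); Sep 25, 2002 (Wed); Oct 28, 2002 (Mon); Dec 10, 2002 (Tue); Feb 1, 2003 (Sat).
3 of the 5 holidays fall on weekdays; the rest are weekends and were already excluded.
Business days: 278 − 3 = 275.

275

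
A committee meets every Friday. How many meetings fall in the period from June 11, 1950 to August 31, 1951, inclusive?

64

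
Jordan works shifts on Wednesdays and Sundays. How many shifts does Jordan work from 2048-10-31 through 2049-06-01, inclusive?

2048-10-31 is a Saturday.
The range spans 214 days (inclusive of both endpoints).
214 = 7 × 30 + 4, so there are 30 full weeks plus 4 extra days.
Each full week contributes 2 days from the set (Wed, Sun): 30 × 2 = 60.
The 4 extra days are Saturday, Sunday, Monday, Tuesday — 1 of them qualifies.
Total: 60 + 1 = 61.

61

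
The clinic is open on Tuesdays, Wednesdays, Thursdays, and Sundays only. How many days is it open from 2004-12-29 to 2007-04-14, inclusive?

478

2004-12-29 is a Wednesday.
That's 837 days from start to end, counting both.
837 = 7 × 119 + 4, so there are 119 full weeks plus 4 extra days.
Each full week contributes 4 days from the set (Tue, Wed, Thu, Sun): 119 × 4 = 476.
The 4 extra days are Wednesday, Thursday, Friday, Saturday — 2 of them qualify.
Total: 476 + 2 = 478.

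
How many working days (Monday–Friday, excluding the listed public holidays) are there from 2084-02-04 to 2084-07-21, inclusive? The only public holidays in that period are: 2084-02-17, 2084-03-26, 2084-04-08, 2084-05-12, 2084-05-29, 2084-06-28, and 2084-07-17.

2084-02-04 is a Friday.
From 2084-02-04 to 2084-07-21 is 169 days inclusive.
169 = 7 × 24 + 1, so there are 24 full weeks plus 1 extra day.
Each full week contributes 5 weekdays (Mon–Fri): 24 × 5 = 120.
The 1 extra day is Fri — 1 of them qualifies.
Total: 120 + 1 = 121.
Holidays: 2084-02-17 (Thu); 2084-03-26 (Sun); 2084-04-08 (Sat); 2084-05-12 (Fri); 2084-05-29 (Mon); 2084-06-28 (Wed); 2084-07-17 (Mon).
5 of the 7 holidays fall on weekdays; the rest are weekends and were already excluded.
Business days: 121 − 5 = 116.

116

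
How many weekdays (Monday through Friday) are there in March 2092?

March 1, 2092 is a Saturday.
From March 1, 2092 to March 31, 2092 is 31 days inclusive.
31 = 7 × 4 + 3, so there are 4 full weeks plus 3 extra days.
Each full week contributes 5 weekdays (Mon–Fri): 4 × 5 = 20.
The 3 extra days are Saturday, Sunday, Monday — 1 of them qualifies.
Total: 20 + 1 = 21.

21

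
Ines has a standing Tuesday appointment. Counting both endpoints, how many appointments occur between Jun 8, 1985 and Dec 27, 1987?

133 Tuesdays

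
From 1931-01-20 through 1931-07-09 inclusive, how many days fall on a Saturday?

24

1931-01-20 is a Tuesday.
From 1931-01-20 to 1931-07-09 is 171 days inclusive.
171 = 7 × 24 + 3, so there are 24 full weeks plus 3 extra days.
Each full week contributes one Saturday: 24 so far.
The 3 extra days are Tuesday, Wednesday, Thursday — none qualify.
Total: 24 + 0 = 24.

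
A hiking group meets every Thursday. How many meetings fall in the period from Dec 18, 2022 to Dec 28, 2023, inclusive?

Dec 18, 2022 is a Sunday.
From Dec 18, 2022 to Dec 28, 2023 is 376 days inclusive.
376 = 7 × 53 + 5, so there are 53 full weeks plus 5 extra days.
Each full week contributes one Thursday: 53 so far.
The 5 extra days are Sun, Mon, Tue, Wed, Thu — 1 of them qualifies.
Total: 53 + 1 = 54.

54 Thursdays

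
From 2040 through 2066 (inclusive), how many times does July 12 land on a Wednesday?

Day of week of July 12 in each year:
2040: Thu, 2041: Fri, 2042: Sat, 2043: Sun, 2044: Tue, 2045: Wed ✓, 2046: Thu, 2047: Fri, 2048: Sun, 2049: Mon, 2050: Tue, 2051: Wed ✓, 2052: Fri, 2053: Sat, 2054: Sun, 2055: Mon, 2056: Wed ✓, 2057: Thu, 2058: Fri, 2059: Sat, 2060: Mon, 2061: Tue, 2062: Wed ✓, 2063: Thu, 2064: Sat, 2065: Sun, 2066: Mon
Wednesdays: 2045, 2051, 2056, 2062.

4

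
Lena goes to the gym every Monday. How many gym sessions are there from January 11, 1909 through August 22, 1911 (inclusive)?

137

January 11, 1909 is a Monday.
From January 11, 1909 to August 22, 1911 is 954 days inclusive.
954 = 7 × 136 + 2, so there are 136 full weeks plus 2 extra days.
Each full week contributes one Monday: 136 so far.
The 2 extra days are Mon, Tue — 1 of them qualifies.
Total: 136 + 1 = 137.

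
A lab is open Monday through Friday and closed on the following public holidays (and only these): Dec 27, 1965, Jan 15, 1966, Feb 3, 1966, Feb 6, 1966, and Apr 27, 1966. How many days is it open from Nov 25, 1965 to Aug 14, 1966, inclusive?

Nov 25, 1965 is a Thursday.
From Nov 25, 1965 to Aug 14, 1966 is 263 days inclusive.
263 = 7 × 37 + 4, so there are 37 full weeks plus 4 extra days.
Each full week contributes 5 weekdays (Mon–Fri): 37 × 5 = 185.
The 4 extra days are Thursday, Friday, Saturday, Sunday — 2 of them qualify.
Total: 185 + 2 = 187.
Holidays: Dec 27, 1965 (Mon); Jan 15, 1966 (Sat); Feb 3, 1966 (Thu); Feb 6, 1966 (Sun); Apr 27, 1966 (Wed).
3 of the 5 holidays fall on weekdays; the rest are weekends and were already excluded.
Business days: 187 − 3 = 184.

184 business days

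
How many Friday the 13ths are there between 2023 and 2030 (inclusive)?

14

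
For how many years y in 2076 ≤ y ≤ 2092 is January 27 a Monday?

3

Day of week of January 27 in each year:
2076: Mon ✓, 2077: Wed, 2078: Thu, 2079: Fri, 2080: Sat, 2081: Mon ✓, 2082: Tue, 2083: Wed, 2084: Thu, 2085: Sat, 2086: Sun, 2087: Mon ✓, 2088: Tue, 2089: Thu, 2090: Fri, 2091: Sat, 2092: Sun
Mondays: 2076, 2081, 2087.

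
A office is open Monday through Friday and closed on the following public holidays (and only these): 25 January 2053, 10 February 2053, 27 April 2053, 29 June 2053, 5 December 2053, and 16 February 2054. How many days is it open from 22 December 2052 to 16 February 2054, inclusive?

298

22 December 2052 is a Sunday.
The range spans 422 days (inclusive of both endpoints).
422 = 7 × 60 + 2, so there are 60 full weeks plus 2 extra days.
Each full week contributes 5 weekdays (Mon–Fri): 60 × 5 = 300.
The 2 extra days are Sun, Mon — 1 of them qualifies.
Total: 300 + 1 = 301.
Holidays: 25 January 2053 (Sat); 10 February 2053 (Mon); 27 April 2053 (Sun); 29 June 2053 (Sun); 5 December 2053 (Fri); 16 February 2054 (Mon).
3 of the 6 holidays fall on weekdays; the rest are weekends and were already excluded.
Business days: 301 − 3 = 298.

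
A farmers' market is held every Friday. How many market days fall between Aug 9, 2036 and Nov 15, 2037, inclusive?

66 Fridays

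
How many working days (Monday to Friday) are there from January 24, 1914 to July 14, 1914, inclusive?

January 24, 1914 is a Saturday.
That's 172 days from start to end, counting both.
172 = 7 × 24 + 4, so there are 24 full weeks plus 4 extra days.
Each full week contributes 5 weekdays (Mon–Fri): 24 × 5 = 120.
The 4 extra days are Sat, Sun, Mon, Tue — 2 of them qualify.
Total: 120 + 2 = 122.

122 weekdays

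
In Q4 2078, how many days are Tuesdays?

Oct 1, 2078 is a Saturday.
That's 92 days from start to end, counting both.
92 = 7 × 13 + 1, so there are 13 full weeks plus 1 extra day.
Each full week contributes one Tuesday: 13 so far.
The 1 extra day is Saturday — none qualify.
Total: 13 + 0 = 13.

13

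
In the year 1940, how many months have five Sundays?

4

A month has five Sundays exactly when Sunday falls within its first (length − 28) days.
Jan: 31 days, starts Mon → 5 of Mon, Tue, Wed
Feb: 29 days, starts Thu → 5 of Thu
Mar: 31 days, starts Fri → 5 of Fri, Sat, Sun ✓
Apr: 30 days, starts Mon → 5 of Mon, Tue
May: 31 days, starts Wed → 5 of Wed, Thu, Fri
Jun: 30 days, starts Sat → 5 of Sat, Sun ✓
Jul: 31 days, starts Mon → 5 of Mon, Tue, Wed
Aug: 31 days, starts Thu → 5 of Thu, Fri, Sat
Sep: 30 days, starts Sun → 5 of Sun, Mon ✓
Oct: 31 days, starts Tue → 5 of Tue, Wed, Thu
Nov: 30 days, starts Fri → 5 of Fri, Sat
Dec: 31 days, starts Sun → 5 of Sun, Mon, Tue ✓
Months with five Sundays: Mar, Jun, Sep, Dec.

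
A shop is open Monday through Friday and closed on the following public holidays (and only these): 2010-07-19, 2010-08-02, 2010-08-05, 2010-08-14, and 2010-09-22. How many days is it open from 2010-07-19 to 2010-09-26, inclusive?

2010-07-19 is a Monday.
From 2010-07-19 to 2010-09-26 is 70 days inclusive.
70 = 7 × 10, so the span is exactly 10 full weeks.
Each full week contributes 5 weekdays (Mon–Fri): 10 × 5 = 50.
Holidays: 2010-07-19 (Mon); 2010-08-02 (Mon); 2010-08-05 (Thu); 2010-08-14 (Sat); 2010-09-22 (Wed).
4 of the 5 holidays fall on weekdays; the rest are weekends and were already excluded.
Business days: 50 − 4 = 46.

46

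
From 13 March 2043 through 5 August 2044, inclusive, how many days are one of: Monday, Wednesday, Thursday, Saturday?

292

13 March 2043 is a Friday.
From 13 March 2043 to 5 August 2044 is 512 days inclusive.
512 = 7 × 73 + 1, so there are 73 full weeks plus 1 extra day.
Each full week contributes 4 days from the set (Mon, Wed, Thu, Sat): 73 × 4 = 292.
The 1 extra day is Friday — none qualify.
Total: 292 + 0 = 292.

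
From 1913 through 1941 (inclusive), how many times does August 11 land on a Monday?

5

Day of week of August 11 in each year:
1913: Mon ✓, 1914: Tue, 1915: Wed, 1916: Fri, 1917: Sat, 1918: Sun, 1919: Mon ✓, 1920: Wed, 1921: Thu, 1922: Fri, 1923: Sat, 1924: Mon ✓, 1925: Tue, 1926: Wed, 1927: Thu, 1928: Sat, 1929: Sun, 1930: Mon ✓, 1931: Tue, 1932: Thu, 1933: Fri, 1934: Sat, 1935: Sun, 1936: Tue, 1937: Wed, 1938: Thu, 1939: Fri, 1940: Sun, 1941: Mon ✓
Mondays: 1913, 1919, 1924, 1930, 1941.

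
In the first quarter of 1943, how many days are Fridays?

January 1, 1943 is a Friday.
That's 90 days from start to end, counting both.
90 = 7 × 12 + 6, so there are 12 full weeks plus 6 extra days.
Each full week contributes one Friday: 12 so far.
The 6 extra days are Fri, Sat, Sun, Mon, Tue, Wed — 1 of them qualifies.
Total: 12 + 1 = 13.

13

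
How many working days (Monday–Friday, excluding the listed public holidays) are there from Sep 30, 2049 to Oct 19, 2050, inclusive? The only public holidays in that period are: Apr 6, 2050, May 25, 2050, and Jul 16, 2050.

273

Sep 30, 2049 is a Thursday.
That's 385 days from start to end, counting both.
385 = 7 × 55, so the span is exactly 55 full weeks.
Each full week contributes 5 weekdays (Mon–Fri): 55 × 5 = 275.
Total: 275.
Holidays: Apr 6, 2050 (Wed); May 25, 2050 (Wed); Jul 16, 2050 (Sat).
2 of the 3 holidays fall on weekdays; the rest are weekends and were already excluded.
Business days: 275 − 2 = 273.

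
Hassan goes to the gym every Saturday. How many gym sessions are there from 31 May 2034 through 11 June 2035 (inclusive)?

54 Saturdays

31 May 2034 is a Wednesday.
That's 377 days from start to end, counting both.
377 = 7 × 53 + 6, so there are 53 full weeks plus 6 extra days.
Each full week contributes one Saturday: 53 so far.
The 6 extra days are Wed, Thu, Fri, Sat, Sun, Mon — 1 of them qualifies.
Total: 53 + 1 = 54.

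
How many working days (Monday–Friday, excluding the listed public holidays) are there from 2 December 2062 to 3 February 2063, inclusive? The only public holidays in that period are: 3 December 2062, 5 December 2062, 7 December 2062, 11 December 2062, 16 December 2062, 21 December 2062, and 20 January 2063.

2 December 2062 is a Saturday.
The range spans 64 days (inclusive of both endpoints).
64 = 7 × 9 + 1, so there are 9 full weeks plus 1 extra day.
Each full week contributes 5 weekdays (Mon–Fri): 9 × 5 = 45.
The 1 extra day is Sat — none qualify.
Total: 45 + 0 = 45.
Holidays: 3 December 2062 (Sun); 5 December 2062 (Tue); 7 December 2062 (Thu); 11 December 2062 (Mon); 16 December 2062 (Sat); 21 December 2062 (Thu); 20 January 2063 (Sat).
4 of the 7 holidays fall on weekdays; the rest are weekends and were already excluded.
Business days: 45 − 4 = 41.

41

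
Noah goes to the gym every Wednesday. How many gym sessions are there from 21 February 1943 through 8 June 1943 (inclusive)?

15

21 February 1943 is a Sunday.
From 21 February 1943 to 8 June 1943 is 108 days inclusive.
108 = 7 × 15 + 3, so there are 15 full weeks plus 3 extra days.
Each full week contributes one Wednesday: 15 so far.
The 3 extra days are Sun, Mon, Tue — none qualify.
Total: 15 + 0 = 15.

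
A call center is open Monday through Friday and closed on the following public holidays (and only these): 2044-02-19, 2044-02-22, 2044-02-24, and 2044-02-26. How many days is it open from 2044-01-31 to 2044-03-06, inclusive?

2044-01-31 is a Sunday.
That's 36 days from start to end, counting both.
36 = 7 × 5 + 1, so there are 5 full weeks plus 1 extra day.
Each full week contributes 5 weekdays (Mon–Fri): 5 × 5 = 25.
The 1 extra day is Sun — none qualify.
Total: 25 + 0 = 25.
Holidays: 2044-02-19 (Fri); 2044-02-22 (Mon); 2044-02-24 (Wed); 2044-02-26 (Fri).
All 4 holidays fall on weekdays, so subtract 4.
Business days: 25 − 4 = 21.

21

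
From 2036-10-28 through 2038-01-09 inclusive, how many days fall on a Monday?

62

2036-10-28 is a Tuesday.
From 2036-10-28 to 2038-01-09 is 439 days inclusive.
439 = 7 × 62 + 5, so there are 62 full weeks plus 5 extra days.
Each full week contributes one Monday: 62 so far.
The 5 extra days are Tuesday, Wednesday, Thursday, Friday, Saturday — none qualify.
Total: 62 + 0 = 62.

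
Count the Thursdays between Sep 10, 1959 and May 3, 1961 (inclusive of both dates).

Sep 10, 1959 is a Thursday.
The range spans 602 days (inclusive of both endpoints).
602 = 7 × 86, so the span is exactly 86 full weeks.
Each full week contributes one Thursday: 86 so far.
Total: 86.

86 Thursdays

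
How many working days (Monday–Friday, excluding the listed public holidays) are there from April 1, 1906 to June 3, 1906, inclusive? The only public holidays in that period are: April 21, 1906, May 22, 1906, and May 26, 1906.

44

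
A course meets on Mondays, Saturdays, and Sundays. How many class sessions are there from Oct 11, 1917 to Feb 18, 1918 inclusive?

57

Oct 11, 1917 is a Thursday.
The range spans 131 days (inclusive of both endpoints).
131 = 7 × 18 + 5, so there are 18 full weeks plus 5 extra days.
Each full week contributes 3 days from the set (Mon, Sat, Sun): 18 × 3 = 54.
The 5 extra days are Thu, Fri, Sat, Sun, Mon — 3 of them qualify.
Total: 54 + 3 = 57.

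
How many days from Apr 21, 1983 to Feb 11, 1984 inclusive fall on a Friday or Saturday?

Apr 21, 1983 is a Thursday.
The range spans 297 days (inclusive of both endpoints).
297 = 7 × 42 + 3, so there are 42 full weeks plus 3 extra days.
Each full week contributes 2 days from the set (Fri, Sat): 42 × 2 = 84.
The 3 extra days are Thursday, Friday, Saturday — 2 of them qualify.
Total: 84 + 2 = 86.

86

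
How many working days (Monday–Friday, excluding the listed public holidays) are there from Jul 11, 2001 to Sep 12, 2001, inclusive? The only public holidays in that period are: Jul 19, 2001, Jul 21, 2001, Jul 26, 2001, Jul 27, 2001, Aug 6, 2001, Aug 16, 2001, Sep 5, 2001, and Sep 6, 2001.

39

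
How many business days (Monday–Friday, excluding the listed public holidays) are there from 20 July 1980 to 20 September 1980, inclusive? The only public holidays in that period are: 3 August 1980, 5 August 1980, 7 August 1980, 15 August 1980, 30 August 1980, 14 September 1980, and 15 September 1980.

20 July 1980 is a Sunday.
From 20 July 1980 to 20 September 1980 is 63 days inclusive.
63 = 7 × 9, so the span is exactly 9 full weeks.
Each full week contributes 5 weekdays (Mon–Fri): 9 × 5 = 45.
Total: 45.
Holidays: 3 August 1980 (Sun); 5 August 1980 (Tue); 7 August 1980 (Thu); 15 August 1980 (Fri); 30 August 1980 (Sat); 14 September 1980 (Sun); 15 September 1980 (Mon).
4 of the 7 holidays fall on weekdays; the rest are weekends and were already excluded.
Business days: 45 − 4 = 41.

41 business days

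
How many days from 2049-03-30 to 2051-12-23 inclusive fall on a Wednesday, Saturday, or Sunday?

2049-03-30 is a Tuesday.
From 2049-03-30 to 2051-12-23 is 999 days inclusive.
999 = 7 × 142 + 5, so there are 142 full weeks plus 5 extra days.
Each full week contributes 3 days from the set (Wed, Sat, Sun): 142 × 3 = 426.
The 5 extra days are Tue, Wed, Thu, Fri, Sat — 2 of them qualify.
Total: 426 + 2 = 428.

428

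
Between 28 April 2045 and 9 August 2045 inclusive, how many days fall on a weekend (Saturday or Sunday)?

30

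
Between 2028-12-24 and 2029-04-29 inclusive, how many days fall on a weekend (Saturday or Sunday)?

2028-12-24 is a Sunday.
That's 127 days from start to end, counting both.
127 = 7 × 18 + 1, so there are 18 full weeks plus 1 extra day.
Each full week contributes 2 weekend days (Sat, Sun): 18 × 2 = 36.
The 1 extra day is Sunday — 1 of them qualifies.
Total: 36 + 1 = 37.

37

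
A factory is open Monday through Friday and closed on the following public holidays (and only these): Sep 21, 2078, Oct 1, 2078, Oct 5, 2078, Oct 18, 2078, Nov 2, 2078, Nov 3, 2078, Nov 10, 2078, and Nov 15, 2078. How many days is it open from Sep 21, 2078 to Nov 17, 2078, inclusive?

35

Sep 21, 2078 is a Wednesday.
That's 58 days from start to end, counting both.
58 = 7 × 8 + 2, so there are 8 full weeks plus 2 extra days.
Each full week contributes 5 weekdays (Mon–Fri): 8 × 5 = 40.
The 2 extra days are Wednesday, Thursday — 2 of them qualify.
Total: 40 + 2 = 42.
Holidays: Sep 21, 2078 (Wed); Oct 1, 2078 (Sat); Oct 5, 2078 (Wed); Oct 18, 2078 (Tue); Nov 2, 2078 (Wed); Nov 3, 2078 (Thu); Nov 10, 2078 (Thu); Nov 15, 2078 (Tue).
7 of the 8 holidays fall on weekdays; the rest are weekends and were already excluded.
Business days: 42 − 7 = 35.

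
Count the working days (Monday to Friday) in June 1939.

1939-06-01 is a Thursday.
The range spans 30 days (inclusive of both endpoints).
30 = 7 × 4 + 2, so there are 4 full weeks plus 2 extra days.
Each full week contributes 5 weekdays (Mon–Fri): 4 × 5 = 20.
The 2 extra days are Thursday, Friday — 2 of them qualify.
Total: 20 + 2 = 22.

22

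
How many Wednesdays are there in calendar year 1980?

53

Jan 1, 1980 is a Tuesday.
The range spans 366 days (inclusive of both endpoints).
366 = 7 × 52 + 2, so there are 52 full weeks plus 2 extra days.
Each full week contributes one Wednesday: 52 so far.
The 2 extra days are Tue, Wed — 1 of them qualifies.
Total: 52 + 1 = 53.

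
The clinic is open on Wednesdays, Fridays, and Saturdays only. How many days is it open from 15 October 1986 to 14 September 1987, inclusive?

15 October 1986 is a Wednesday.
From 15 October 1986 to 14 September 1987 is 335 days inclusive.
335 = 7 × 47 + 6, so there are 47 full weeks plus 6 extra days.
Each full week contributes 3 days from the set (Wed, Fri, Sat): 47 × 3 = 141.
The 6 extra days are Wed, Thu, Fri, Sat, Sun, Mon — 3 of them qualify.
Total: 141 + 3 = 144.

144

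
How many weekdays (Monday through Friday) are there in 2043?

261 weekdays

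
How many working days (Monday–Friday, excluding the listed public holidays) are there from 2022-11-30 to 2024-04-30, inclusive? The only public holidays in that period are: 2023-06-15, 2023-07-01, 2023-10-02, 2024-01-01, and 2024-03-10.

2022-11-30 is a Wednesday.
From 2022-11-30 to 2024-04-30 is 518 days inclusive.
518 = 7 × 74, so the span is exactly 74 full weeks.
Each full week contributes 5 weekdays (Mon–Fri): 74 × 5 = 370.
Holidays: 2023-06-15 (Thu); 2023-07-01 (Sat); 2023-10-02 (Mon); 2024-01-01 (Mon); 2024-03-10 (Sun).
3 of the 5 holidays fall on weekdays; the rest are weekends and were already excluded.
Business days: 370 − 3 = 367.

367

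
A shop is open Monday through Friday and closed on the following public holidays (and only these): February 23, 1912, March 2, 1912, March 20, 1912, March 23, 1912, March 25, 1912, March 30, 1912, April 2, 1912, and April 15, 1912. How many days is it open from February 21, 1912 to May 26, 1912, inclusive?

February 21, 1912 is a Wednesday.
From February 21, 1912 to May 26, 1912 is 96 days inclusive.
96 = 7 × 13 + 5, so there are 13 full weeks plus 5 extra days.
Each full week contributes 5 weekdays (Mon–Fri): 13 × 5 = 65.
The 5 extra days are Wed, Thu, Fri, Sat, Sun — 3 of them qualify.
Total: 65 + 3 = 68.
Holidays: February 23, 1912 (Fri); March 2, 1912 (Sat); March 20, 1912 (Wed); March 23, 1912 (Sat); March 25, 1912 (Mon); March 30, 1912 (Sat); April 2, 1912 (Tue); April 15, 1912 (Mon).
5 of the 8 holidays fall on weekdays; the rest are weekends and were already excluded.
Business days: 68 − 5 = 63.

63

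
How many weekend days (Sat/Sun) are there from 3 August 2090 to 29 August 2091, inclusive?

112

3 August 2090 is a Thursday.
The range spans 392 days (inclusive of both endpoints).
392 = 7 × 56, so the span is exactly 56 full weeks.
Each full week contributes 2 weekend days (Sat, Sun): 56 × 2 = 112.
Total: 112.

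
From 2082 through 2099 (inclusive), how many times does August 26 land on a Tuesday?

3

Day of week of August 26 in each year:
2082: Wed, 2083: Thu, 2084: Sat, 2085: Sun, 2086: Mon, 2087: Tue ✓, 2088: Thu, 2089: Fri, 2090: Sat, 2091: Sun, 2092: Tue ✓, 2093: Wed, 2094: Thu, 2095: Fri, 2096: Sun, 2097: Mon, 2098: Tue ✓, 2099: Wed
Tuesdays: 2087, 2092, 2098.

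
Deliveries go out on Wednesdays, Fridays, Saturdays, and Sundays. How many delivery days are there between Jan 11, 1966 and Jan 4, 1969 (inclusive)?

Jan 11, 1966 is a Tuesday.
The range spans 1090 days (inclusive of both endpoints).
1090 = 7 × 155 + 5, so there are 155 full weeks plus 5 extra days.
Each full week contributes 4 days from the set (Wed, Fri, Sat, Sun): 155 × 4 = 620.
The 5 extra days are Tuesday, Wednesday, Thursday, Friday, Saturday — 3 of them qualify.
Total: 620 + 3 = 623.

623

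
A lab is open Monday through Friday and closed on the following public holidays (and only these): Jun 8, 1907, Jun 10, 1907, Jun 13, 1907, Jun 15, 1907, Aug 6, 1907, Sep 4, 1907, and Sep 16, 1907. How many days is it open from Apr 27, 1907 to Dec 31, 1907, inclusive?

172 business days

Apr 27, 1907 is a Saturday.
That's 249 days from start to end, counting both.
249 = 7 × 35 + 4, so there are 35 full weeks plus 4 extra days.
Each full week contributes 5 weekdays (Mon–Fri): 35 × 5 = 175.
The 4 extra days are Sat, Sun, Mon, Tue — 2 of them qualify.
Total: 175 + 2 = 177.
Holidays: Jun 8, 1907 (Sat); Jun 10, 1907 (Mon); Jun 13, 1907 (Thu); Jun 15, 1907 (Sat); Aug 6, 1907 (Tue); Sep 4, 1907 (Wed); Sep 16, 1907 (Mon).
5 of the 7 holidays fall on weekdays; the rest are weekends and were already excluded.
Business days: 177 − 5 = 172.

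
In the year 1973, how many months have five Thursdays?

A month has five Thursdays exactly when Thursday falls within its first (length − 28) days.
Jan: 31 days, starts Mon → 5 of Mon, Tue, Wed
Feb: 28 days, starts Thu → 5 of (none)
Mar: 31 days, starts Thu → 5 of Thu, Fri, Sat ✓
Apr: 30 days, starts Sun → 5 of Sun, Mon
May: 31 days, starts Tue → 5 of Tue, Wed, Thu ✓
Jun: 30 days, starts Fri → 5 of Fri, Sat
Jul: 31 days, starts Sun → 5 of Sun, Mon, Tue
Aug: 31 days, starts Wed → 5 of Wed, Thu, Fri ✓
Sep: 30 days, starts Sat → 5 of Sat, Sun
Oct: 31 days, starts Mon → 5 of Mon, Tue, Wed
Nov: 30 days, starts Thu → 5 of Thu, Fri ✓
Dec: 31 days, starts Sat → 5 of Sat, Sun, Mon
Months with five Thursdays: Mar, May, Aug, Nov.

4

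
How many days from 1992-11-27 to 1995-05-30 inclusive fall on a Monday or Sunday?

262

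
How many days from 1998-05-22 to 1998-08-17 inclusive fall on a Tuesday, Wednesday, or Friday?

37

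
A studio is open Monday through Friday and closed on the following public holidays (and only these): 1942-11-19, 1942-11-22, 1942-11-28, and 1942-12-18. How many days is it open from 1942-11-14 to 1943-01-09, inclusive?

38 business days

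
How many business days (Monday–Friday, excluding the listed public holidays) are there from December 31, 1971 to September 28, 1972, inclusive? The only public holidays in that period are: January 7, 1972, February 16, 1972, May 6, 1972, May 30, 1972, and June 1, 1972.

December 31, 1971 is a Friday.
That's 273 days from start to end, counting both.
273 = 7 × 39, so the span is exactly 39 full weeks.
Each full week contributes 5 weekdays (Mon–Fri): 39 × 5 = 195.
Total: 195.
Holidays: January 7, 1972 (Fri); February 16, 1972 (Wed); May 6, 1972 (Sat); May 30, 1972 (Tue); June 1, 1972 (Thu).
4 of the 5 holidays fall on weekdays; the rest are weekends and were already excluded.
Business days: 195 − 4 = 191.

191 business days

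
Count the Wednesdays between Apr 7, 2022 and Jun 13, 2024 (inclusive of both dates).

114

Apr 7, 2022 is a Thursday.
From Apr 7, 2022 to Jun 13, 2024 is 799 days inclusive.
799 = 7 × 114 + 1, so there are 114 full weeks plus 1 extra day.
Each full week contributes one Wednesday: 114 so far.
The 1 extra day is Thu — none qualify.
Total: 114 + 0 = 114.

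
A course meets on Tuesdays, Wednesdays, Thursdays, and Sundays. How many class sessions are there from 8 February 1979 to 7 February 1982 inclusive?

8 February 1979 is a Thursday.
From 8 February 1979 to 7 February 1982 is 1096 days inclusive.
1096 = 7 × 156 + 4, so there are 156 full weeks plus 4 extra days.
Each full week contributes 4 days from the set (Tue, Wed, Thu, Sun): 156 × 4 = 624.
The 4 extra days are Thursday, Friday, Saturday, Sunday — 2 of them qualify.
Total: 624 + 2 = 626.

626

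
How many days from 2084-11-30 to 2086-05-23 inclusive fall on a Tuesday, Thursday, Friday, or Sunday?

2084-11-30 is a Thursday.
The range spans 540 days (inclusive of both endpoints).
540 = 7 × 77 + 1, so there are 77 full weeks plus 1 extra day.
Each full week contributes 4 days from the set (Tue, Thu, Fri, Sun): 77 × 4 = 308.
The 1 extra day is Thu — 1 of them qualifies.
Total: 308 + 1 = 309.

309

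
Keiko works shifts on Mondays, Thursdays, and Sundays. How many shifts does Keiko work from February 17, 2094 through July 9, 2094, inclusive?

February 17, 2094 is a Wednesday.
From February 17, 2094 to July 9, 2094 is 143 days inclusive.
143 = 7 × 20 + 3, so there are 20 full weeks plus 3 extra days.
Each full week contributes 3 days from the set (Mon, Thu, Sun): 20 × 3 = 60.
The 3 extra days are Wednesday, Thursday, Friday — 1 of them qualifies.
Total: 60 + 1 = 61.

61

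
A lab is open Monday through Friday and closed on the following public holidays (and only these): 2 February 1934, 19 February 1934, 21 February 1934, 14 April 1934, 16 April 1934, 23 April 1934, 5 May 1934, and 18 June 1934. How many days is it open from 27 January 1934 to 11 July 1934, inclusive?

112 business days

27 January 1934 is a Saturday.
That's 166 days from start to end, counting both.
166 = 7 × 23 + 5, so there are 23 full weeks plus 5 extra days.
Each full week contributes 5 weekdays (Mon–Fri): 23 × 5 = 115.
The 5 extra days are Saturday, Sunday, Monday, Tuesday, Wednesday — 3 of them qualify.
Total: 115 + 3 = 118.
Holidays: 2 February 1934 (Fri); 19 February 1934 (Mon); 21 February 1934 (Wed); 14 April 1934 (Sat); 16 April 1934 (Mon); 23 April 1934 (Mon); 5 May 1934 (Sat); 18 June 1934 (Mon).
6 of the 8 holidays fall on weekdays; the rest are weekends and were already excluded.
Business days: 118 − 6 = 112.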